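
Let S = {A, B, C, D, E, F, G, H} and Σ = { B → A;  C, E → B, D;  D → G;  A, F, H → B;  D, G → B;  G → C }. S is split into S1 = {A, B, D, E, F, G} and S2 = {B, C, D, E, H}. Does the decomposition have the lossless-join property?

No

Common attributes: S1 ∩ S2 = {B, D, E}.
Closure of {B, D, E}: B → A applies, adding A; D → G applies, adding G; G → C applies, adding C. So (B, D, E)⁺ = {A, B, C, D, E, G}.
The closure contains neither all of S1 = {A, B, D, E, F, G} nor all of S2 = {B, C, D, E, H}, so the common attributes are not a superkey of either fragment. The join is lossy.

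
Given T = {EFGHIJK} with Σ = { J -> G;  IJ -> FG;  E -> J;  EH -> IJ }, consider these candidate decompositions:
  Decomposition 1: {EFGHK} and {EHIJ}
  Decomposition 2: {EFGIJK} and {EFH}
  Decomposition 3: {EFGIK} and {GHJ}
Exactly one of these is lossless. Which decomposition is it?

Decomposition 1: common = {EH}, closure = {EFGHIJ} → lossless.
Decomposition 2: common = {EF}, closure = {EFGJ} → lossy.
Decomposition 3: common = {G}, closure = {G} → lossy.

Decomposition 1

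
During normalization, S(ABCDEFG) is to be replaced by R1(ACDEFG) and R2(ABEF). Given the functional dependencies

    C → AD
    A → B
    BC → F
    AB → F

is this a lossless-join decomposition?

Common attributes: R1 ∩ R2 = {AEF}.
Closure of {AEF}: A → B applies, adding B. So (AEF)⁺ = {ABEF}.
This closure contains every attribute of R2, so R1 ∩ R2 → R2. The join is lossless.

Yes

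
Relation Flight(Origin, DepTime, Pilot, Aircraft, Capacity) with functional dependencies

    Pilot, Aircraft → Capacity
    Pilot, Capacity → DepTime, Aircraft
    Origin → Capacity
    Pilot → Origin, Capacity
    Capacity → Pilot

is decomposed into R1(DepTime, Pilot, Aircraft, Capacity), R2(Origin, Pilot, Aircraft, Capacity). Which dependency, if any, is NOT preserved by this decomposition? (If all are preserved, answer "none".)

Pilot, Aircraft → Capacity lies within R1.
Pilot, Capacity → DepTime, Aircraft lies within R1.
Origin → Capacity lies within R2.
Pilot → Origin, Capacity lies within R2.
Capacity → Pilot lies within R1.
Every dependency is enforceable on the fragments, so the decomposition is dependency-preserving.

none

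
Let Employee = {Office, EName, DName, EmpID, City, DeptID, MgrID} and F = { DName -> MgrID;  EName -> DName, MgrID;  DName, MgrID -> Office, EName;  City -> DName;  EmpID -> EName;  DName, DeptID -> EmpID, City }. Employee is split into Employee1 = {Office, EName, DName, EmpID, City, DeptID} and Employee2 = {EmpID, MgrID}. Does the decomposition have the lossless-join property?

Yes

Common attributes: Employee1 ∩ Employee2 = {EmpID}.
Closure of {EmpID}: EmpID → EName applies, adding EName; EName → DName, MgrID applies, adding DName, MgrID; DName, MgrID → Office, EName applies, adding Office. So (EmpID)⁺ = {Office, EName, DName, EmpID, MgrID}.
This closure contains every attribute of Employee2, so Employee1 ∩ Employee2 → Employee2. The join is lossless.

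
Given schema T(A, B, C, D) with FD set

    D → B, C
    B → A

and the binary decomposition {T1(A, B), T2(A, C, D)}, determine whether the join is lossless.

No

Common attributes: T1 ∩ T2 = {A}.
No dependency enlarges {A}, so (A)⁺ = {A}.
The closure contains neither all of T1 = {A, B} nor all of T2 = {A, C, D}, so the common attributes are not a superkey of either fragment. The join is lossy.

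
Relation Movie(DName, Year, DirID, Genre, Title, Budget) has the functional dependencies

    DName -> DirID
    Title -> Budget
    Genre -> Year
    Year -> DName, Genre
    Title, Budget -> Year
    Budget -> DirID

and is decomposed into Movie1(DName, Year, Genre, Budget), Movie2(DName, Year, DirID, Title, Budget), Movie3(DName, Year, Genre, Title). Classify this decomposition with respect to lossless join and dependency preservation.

Lossless test (chase): Rows 1 and 2 agree on DName; apply DName→DirID and equate their DirID entries. Rows 1 and 3 agree on DName; apply DName→DirID and equate their DirID entries. Rows 2 and 3 agree on Title; apply Title→Budget and equate their Budget entries. Rows 1 and 2 agree on Year; apply Year→DName, Genre and equate their DName, Genre entries. Row 2 is now all distinguished symbols — the join is lossless.
Dependency preservation: every FD's attributes lie within a single fragment, so each can be enforced locally — preserved.

lossless and dependency-preserving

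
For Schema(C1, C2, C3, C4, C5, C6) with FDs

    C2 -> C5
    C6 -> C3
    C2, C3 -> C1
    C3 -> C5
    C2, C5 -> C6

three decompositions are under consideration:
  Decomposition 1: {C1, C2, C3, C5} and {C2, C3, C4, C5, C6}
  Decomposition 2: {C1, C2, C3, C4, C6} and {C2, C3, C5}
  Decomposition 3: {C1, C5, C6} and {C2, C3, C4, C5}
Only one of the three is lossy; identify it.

Decomposition 1: common = {C2, C3, C5}, closure = {C1, C2, C3, C5, C6} → lossless.
Decomposition 2: common = {C2, C3}, closure = {C1, C2, C3, C5, C6} → lossless.
Decomposition 3: common = {C5}, closure = {C5} → lossy.

Decomposition 3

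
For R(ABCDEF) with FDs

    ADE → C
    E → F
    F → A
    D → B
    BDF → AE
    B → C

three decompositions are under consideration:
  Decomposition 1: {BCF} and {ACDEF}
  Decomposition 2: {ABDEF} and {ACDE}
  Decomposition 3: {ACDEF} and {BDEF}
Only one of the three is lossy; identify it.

Decomposition 1: common = {CF}, closure = {ACF} → lossy.
Decomposition 2: common = {ADE}, closure = {ABCDEF} → lossless.
Decomposition 3: common = {DEF}, closure = {ABCDEF} → lossless.

Decomposition 1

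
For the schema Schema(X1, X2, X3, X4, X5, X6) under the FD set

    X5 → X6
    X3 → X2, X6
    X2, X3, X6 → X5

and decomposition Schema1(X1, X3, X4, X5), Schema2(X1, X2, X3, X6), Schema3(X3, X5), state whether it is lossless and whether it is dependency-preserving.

Lossless test (chase): Rows 1 and 3 agree on X5; apply X5→X6 and equate their X6 entries. Rows 1 and 2 agree on X3; apply X3→X2, X6 and equate their X2, X6 entries. Rows 1 and 3 agree on X3; apply X3→X2, X6 and equate their X2, X6 entries. Rows 1 and 2 agree on X2, X3, X6; apply X2, X3, X6→X5 and equate their X5 entries. Row 1 is now all distinguished symbols — the join is lossless.
Dependency preservation: the restricted closure of {X5} across the fragments never reaches {X6}, so X5 → X6 cannot be enforced without a join — not preserved.

lossless but not dependency-preserving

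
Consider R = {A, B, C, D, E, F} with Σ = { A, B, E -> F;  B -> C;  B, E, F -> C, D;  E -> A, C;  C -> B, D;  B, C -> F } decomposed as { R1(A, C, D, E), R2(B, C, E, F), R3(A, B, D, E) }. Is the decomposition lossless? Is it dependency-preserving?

Lossless test (chase): Rows 2 and 3 agree on B; apply B→C and equate their C entries. Rows 1 and 2 agree on E; apply E→A, C and equate their A, C entries. Rows 1 and 2 agree on C; apply C→B, D and equate their B, D entries. Rows 1 and 2 agree on B, C; apply B, C→F and equate their F entries. Rows 1 and 3 agree on B, C; apply B, C→F and equate their F entries. Row 1 is now all distinguished symbols — the join is lossless.
Dependency preservation: A, B, E → F; B, E, F → C, D; C → B, D are not contained in any single fragment, but the restricted closure of each left-hand side across the fragments still reaches the right-hand side; the remaining FDs each lie inside some fragment. All dependencies are preserved.

lossless and dependency-preserving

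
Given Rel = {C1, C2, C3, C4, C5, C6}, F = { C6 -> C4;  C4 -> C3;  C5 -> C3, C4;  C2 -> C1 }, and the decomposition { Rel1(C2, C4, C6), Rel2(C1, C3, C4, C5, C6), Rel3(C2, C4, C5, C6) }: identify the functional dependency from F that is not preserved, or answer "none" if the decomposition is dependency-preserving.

C2 -> C1

Check C2 → C1: no single fragment contains all of {C1, C2}, and the restricted closure of {C2} across the fragments never reaches {C1}.
C6 → C4 is preserved.
C4 → C3 is preserved.
C5 → C3, C4 is preserved.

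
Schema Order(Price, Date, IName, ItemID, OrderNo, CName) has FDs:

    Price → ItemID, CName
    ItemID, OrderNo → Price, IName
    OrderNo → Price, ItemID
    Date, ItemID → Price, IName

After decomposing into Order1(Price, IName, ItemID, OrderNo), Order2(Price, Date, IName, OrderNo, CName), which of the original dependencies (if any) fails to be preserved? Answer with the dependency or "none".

Date, ItemID → Price, IName

Check Date, ItemID → Price, IName: no single fragment contains all of {Price, Date, IName, ItemID}, and the restricted closure of {Date, ItemID} across the fragments never reaches {Price, IName}.
Price → ItemID, CName is preserved.
ItemID, OrderNo → Price, IName is preserved.
OrderNo → Price, ItemID is preserved.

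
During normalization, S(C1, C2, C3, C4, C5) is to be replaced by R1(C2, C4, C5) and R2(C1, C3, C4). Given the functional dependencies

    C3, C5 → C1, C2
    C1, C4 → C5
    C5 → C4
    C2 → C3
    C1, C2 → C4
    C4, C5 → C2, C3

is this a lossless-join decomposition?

Common attributes: R1 ∩ R2 = {C4}.
No dependency enlarges {C4}, so (C4)⁺ = {C4}.
The closure contains neither all of R1 = {C2, C4, C5} nor all of R2 = {C1, C3, C4}, so the common attributes are not a superkey of either fragment. The join is lossy.

No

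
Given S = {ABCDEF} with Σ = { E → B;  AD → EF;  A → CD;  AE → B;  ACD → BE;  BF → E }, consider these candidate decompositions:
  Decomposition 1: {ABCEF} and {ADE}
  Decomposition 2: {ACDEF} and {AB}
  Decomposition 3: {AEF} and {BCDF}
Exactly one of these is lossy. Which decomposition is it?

Decomposition 3

Decomposition 1: common = {AE}, closure = {ABCDEF} → lossless.
Decomposition 2: common = {A}, closure = {ABCDEF} → lossless.
Decomposition 3: common = {F}, closure = {F} → lossy.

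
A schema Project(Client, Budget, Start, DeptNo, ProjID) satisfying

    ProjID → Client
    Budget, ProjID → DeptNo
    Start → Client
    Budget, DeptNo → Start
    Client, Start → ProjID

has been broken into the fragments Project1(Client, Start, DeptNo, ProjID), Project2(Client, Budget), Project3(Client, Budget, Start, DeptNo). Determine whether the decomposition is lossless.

Chase test. Columns are Client, Budget, Start, DeptNo, ProjID; row i has aⱼ where attribute j ∈ Projecti, else bᵢⱼ.
Initial tableau (one row per fragment):
  row 1: a1 b12 a3 a4 a5
  row 2: a1 a2 b23 b24 b25
  row 3: a1 a2 a3 a4 b35
Rows 1 and 3 agree on Client, Start; apply Client, Start→ProjID and equate their ProjID entries.
Row 3 is now all distinguished symbols — the join is lossless.

Yes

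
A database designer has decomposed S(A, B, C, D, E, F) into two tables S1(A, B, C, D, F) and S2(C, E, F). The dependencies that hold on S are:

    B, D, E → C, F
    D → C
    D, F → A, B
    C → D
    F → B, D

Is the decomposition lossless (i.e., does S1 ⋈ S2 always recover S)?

Common attributes: S1 ∩ S2 = {C, F}.
Closure of {C, F}: C → D applies, adding D; F → B, D applies, adding B; D, F → A, B applies, adding A. So (C, F)⁺ = {A, B, C, D, F}.
This closure contains every attribute of S1, so S1 ∩ S2 → S1. The join is lossless.

Yes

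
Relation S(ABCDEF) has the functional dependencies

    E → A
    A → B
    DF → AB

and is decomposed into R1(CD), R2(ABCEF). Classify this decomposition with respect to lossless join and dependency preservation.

Lossless test: (C)⁺ = {C}, which is a superkey of neither fragment — lossy.
Dependency preservation: the restricted closure of {DF} across the fragments never reaches {AB}, so DF → AB cannot be enforced without a join — not preserved.

lossy and not dependency-preserving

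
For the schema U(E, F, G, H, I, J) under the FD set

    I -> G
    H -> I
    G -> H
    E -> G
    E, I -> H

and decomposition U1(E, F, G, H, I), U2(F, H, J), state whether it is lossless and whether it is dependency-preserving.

lossy but dependency-preserving

Lossless test: (F, H)⁺ = {F, G, H, I}, which is a superkey of neither fragment — lossy.
Dependency preservation: every FD's attributes lie within a single fragment, so each can be enforced locally — preserved.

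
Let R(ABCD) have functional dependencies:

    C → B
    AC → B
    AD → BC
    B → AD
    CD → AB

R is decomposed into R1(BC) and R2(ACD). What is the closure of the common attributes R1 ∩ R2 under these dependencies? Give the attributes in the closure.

R1 ∩ R2 = {C}.
C → B applies, adding B
B → AD applies, adding AD
Closure: {ABCD}.

ABCD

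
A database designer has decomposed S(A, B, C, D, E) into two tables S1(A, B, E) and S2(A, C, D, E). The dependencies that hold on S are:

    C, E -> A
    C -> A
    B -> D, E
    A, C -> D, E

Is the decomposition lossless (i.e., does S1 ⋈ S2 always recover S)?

Common attributes: S1 ∩ S2 = {A, E}.
No dependency enlarges {A, E}, so (A, E)⁺ = {A, E}.
The closure contains neither all of S1 = {A, B, E} nor all of S2 = {A, C, D, E}, so the common attributes are not a superkey of either fragment. The join is lossy.

No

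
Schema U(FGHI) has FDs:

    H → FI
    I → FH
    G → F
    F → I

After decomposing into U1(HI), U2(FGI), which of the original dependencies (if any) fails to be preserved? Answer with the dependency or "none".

none

H → FI: restricted closure across fragments reaches FI.
I → FH: restricted closure across fragments reaches FH.
G → F lies within U2.
F → I lies within U2.
Every dependency is enforceable on the fragments, so the decomposition is dependency-preserving.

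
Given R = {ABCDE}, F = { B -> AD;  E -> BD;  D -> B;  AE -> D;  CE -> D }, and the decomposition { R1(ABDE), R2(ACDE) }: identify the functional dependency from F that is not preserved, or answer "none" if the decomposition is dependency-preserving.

none

B → AD lies within R1.
E → BD lies within R1.
D → B lies within R1.
AE → D lies within R1.
CE → D lies within R2.
Every dependency is enforceable on the fragments, so the decomposition is dependency-preserving.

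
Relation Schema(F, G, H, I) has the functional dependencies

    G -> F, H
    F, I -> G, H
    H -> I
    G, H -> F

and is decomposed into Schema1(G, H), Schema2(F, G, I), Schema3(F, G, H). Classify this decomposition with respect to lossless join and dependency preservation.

lossless but not dependency-preserving

Lossless test (chase): Rows 1 and 2 agree on G; apply G→F, H and equate their F, H entries. Rows 1 and 2 agree on H; apply H→I and equate their I entries. Rows 1 and 3 agree on H; apply H→I and equate their I entries. Row 1 is now all distinguished symbols — the join is lossless.
Dependency preservation: the restricted closure of {H} across the fragments never reaches {I}, so H → I cannot be enforced without a join — not preserved.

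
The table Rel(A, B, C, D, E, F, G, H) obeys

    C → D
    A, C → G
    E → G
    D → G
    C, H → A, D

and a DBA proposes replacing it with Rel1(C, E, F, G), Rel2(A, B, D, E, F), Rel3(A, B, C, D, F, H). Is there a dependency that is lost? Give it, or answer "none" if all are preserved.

D → G

Check D → G: no single fragment contains all of {D, G}, and the restricted closure of {D} across the fragments never reaches {G}.
C → D is preserved.
A, C → G is preserved.
E → G is preserved.
C, H → A, D is preserved.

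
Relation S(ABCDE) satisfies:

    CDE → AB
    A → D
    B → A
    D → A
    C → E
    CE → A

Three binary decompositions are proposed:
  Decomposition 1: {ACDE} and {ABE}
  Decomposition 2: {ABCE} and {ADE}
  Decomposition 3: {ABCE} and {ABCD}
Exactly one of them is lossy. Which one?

Decomposition 1: common = {AE}, closure = {ADE} → lossy.
Decomposition 2: common = {AE}, closure = {ADE} → lossless.
Decomposition 3: common = {ABC}, closure = {ABCDE} → lossless.

Decomposition 1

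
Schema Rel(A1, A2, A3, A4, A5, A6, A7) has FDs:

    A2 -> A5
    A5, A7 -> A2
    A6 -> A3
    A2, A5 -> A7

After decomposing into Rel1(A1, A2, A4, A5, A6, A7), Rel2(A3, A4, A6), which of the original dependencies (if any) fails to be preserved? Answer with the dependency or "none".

none

A2 → A5 lies within Rel1.
A5, A7 → A2 lies within Rel1.
A6 → A3 lies within Rel2.
A2, A5 → A7 lies within Rel1.
Every dependency is enforceable on the fragments, so the decomposition is dependency-preserving.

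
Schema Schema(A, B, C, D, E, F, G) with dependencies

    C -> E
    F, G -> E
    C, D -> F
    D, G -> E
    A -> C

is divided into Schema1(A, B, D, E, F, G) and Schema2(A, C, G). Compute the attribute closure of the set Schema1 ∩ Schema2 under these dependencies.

Schema1 ∩ Schema2 = {A, G}.
A → C applies, adding C
C → E applies, adding E
Closure: {A, C, E, G}.

A, C, E, G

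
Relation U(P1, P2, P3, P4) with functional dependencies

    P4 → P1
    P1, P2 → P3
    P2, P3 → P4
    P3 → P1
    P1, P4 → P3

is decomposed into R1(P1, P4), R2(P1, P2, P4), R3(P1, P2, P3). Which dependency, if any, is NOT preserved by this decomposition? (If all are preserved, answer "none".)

Check P1, P4 → P3: no single fragment contains all of {P1, P3, P4}, and the restricted closure of {P1, P4} across the fragments never reaches {P3}.
P4 → P1 is preserved.
P1, P2 → P3 is preserved.
P2, P3 → P4 is preserved.
P3 → P1 is preserved.

P1, P4 → P3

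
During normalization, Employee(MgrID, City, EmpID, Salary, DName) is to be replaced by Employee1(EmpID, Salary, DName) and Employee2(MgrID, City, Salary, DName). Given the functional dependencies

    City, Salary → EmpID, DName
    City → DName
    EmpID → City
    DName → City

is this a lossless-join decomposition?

Common attributes: Employee1 ∩ Employee2 = {Salary, DName}.
Closure of {Salary, DName}: DName → City applies, adding City; City, Salary → EmpID, DName applies, adding EmpID. So (Salary, DName)⁺ = {City, EmpID, Salary, DName}.
This closure contains every attribute of Employee1, so Employee1 ∩ Employee2 → Employee1. The join is lossless.

Yes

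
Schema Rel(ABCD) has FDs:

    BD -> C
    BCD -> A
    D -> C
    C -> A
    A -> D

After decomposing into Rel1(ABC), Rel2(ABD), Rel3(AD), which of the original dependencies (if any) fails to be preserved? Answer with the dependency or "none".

none

BD → C: restricted closure across fragments reaches C.
BCD → A: restricted closure across fragments reaches A.
D → C: restricted closure across fragments reaches C.
C → A lies within Rel1.
A → D lies within Rel2.
Every dependency is enforceable on the fragments, so the decomposition is dependency-preserving.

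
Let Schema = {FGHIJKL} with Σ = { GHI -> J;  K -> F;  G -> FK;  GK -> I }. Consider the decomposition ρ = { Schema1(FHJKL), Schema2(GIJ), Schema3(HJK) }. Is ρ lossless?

No

Chase test. Columns are FGHIJKL; row i has aⱼ where attribute j ∈ Schemai, else bᵢⱼ.
Initial tableau (one row per fragment):
  row 1: a1 b12 a3 b14 a5 a6 a7
  row 2: b21 a2 b23 a4 a5 b26 b27
  row 3: b31 b32 a3 b34 a5 a6 b37
Rows 1 and 3 agree on K; apply K→F and equate their F entries.
No row becomes fully distinguished — the join is lossy.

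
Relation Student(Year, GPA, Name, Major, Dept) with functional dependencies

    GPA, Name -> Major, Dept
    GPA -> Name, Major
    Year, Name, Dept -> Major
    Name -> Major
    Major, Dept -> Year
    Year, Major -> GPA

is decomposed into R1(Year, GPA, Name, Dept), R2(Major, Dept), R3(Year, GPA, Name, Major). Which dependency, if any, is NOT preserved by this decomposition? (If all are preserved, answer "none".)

Check Major, Dept → Year: no single fragment contains all of {Year, Major, Dept}, and the restricted closure of {Major, Dept} across the fragments never reaches {Year}.
GPA, Name → Major, Dept is preserved.
GPA → Name, Major is preserved.
Year, Name, Dept → Major is preserved.
Name → Major is preserved.
Year, Major → GPA is preserved.

Major, Dept -> Year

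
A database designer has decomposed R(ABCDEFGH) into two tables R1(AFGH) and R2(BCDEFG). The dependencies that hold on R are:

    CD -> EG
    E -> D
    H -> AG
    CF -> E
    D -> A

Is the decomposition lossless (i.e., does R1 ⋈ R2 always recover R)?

No

Common attributes: R1 ∩ R2 = {FG}.
No dependency enlarges {FG}, so (FG)⁺ = {FG}.
The closure contains neither all of R1 = {AFGH} nor all of R2 = {BCDEFG}, so the common attributes are not a superkey of either fragment. The join is lossy.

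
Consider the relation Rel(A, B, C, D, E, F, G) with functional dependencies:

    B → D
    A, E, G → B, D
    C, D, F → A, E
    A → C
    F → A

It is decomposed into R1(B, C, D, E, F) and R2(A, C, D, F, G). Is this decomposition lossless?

No

Common attributes: R1 ∩ R2 = {C, D, F}.
Closure of {C, D, F}: C, D, F → A, E applies, adding A, E. So (C, D, F)⁺ = {A, C, D, E, F}.
The closure contains neither all of R1 = {B, C, D, E, F} nor all of R2 = {A, C, D, F, G}, so the common attributes are not a superkey of either fragment. The join is lossy.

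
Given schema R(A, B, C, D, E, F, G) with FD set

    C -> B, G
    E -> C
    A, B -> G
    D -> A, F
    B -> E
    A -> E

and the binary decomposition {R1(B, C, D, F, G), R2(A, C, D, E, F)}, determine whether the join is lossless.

Common attributes: R1 ∩ R2 = {C, D, F}.
Closure of {C, D, F}: C → B, G applies, adding B, G; D → A, F applies, adding A; B → E applies, adding E. So (C, D, F)⁺ = {A, B, C, D, E, F, G}.
This closure contains every attribute of R1, so R1 ∩ R2 → R1. The join is lossless.

Yes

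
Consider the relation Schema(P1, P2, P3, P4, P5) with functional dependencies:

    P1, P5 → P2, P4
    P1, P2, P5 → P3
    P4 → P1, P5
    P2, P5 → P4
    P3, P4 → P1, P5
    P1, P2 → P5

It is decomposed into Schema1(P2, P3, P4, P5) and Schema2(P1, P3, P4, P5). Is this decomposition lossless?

Common attributes: Schema1 ∩ Schema2 = {P3, P4, P5}.
Closure of {P3, P4, P5}: P4 → P1, P5 applies, adding P1; P1, P5 → P2, P4 applies, adding P2. So (P3, P4, P5)⁺ = {P1, P2, P3, P4, P5}.
This closure contains every attribute of Schema1, so Schema1 ∩ Schema2 → Schema1. The join is lossless.

Yes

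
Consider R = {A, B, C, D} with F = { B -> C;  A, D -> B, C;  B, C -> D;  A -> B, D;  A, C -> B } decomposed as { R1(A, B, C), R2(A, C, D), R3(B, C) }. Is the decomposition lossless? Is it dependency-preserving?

Lossless test (chase): Rows 1 and 3 agree on B, C; apply B, C→D and equate their D entries. Rows 1 and 2 agree on A; apply A→B, D and equate their B, D entries. Row 1 is now all distinguished symbols — the join is lossless.
Dependency preservation: the restricted closure of {B, C} across the fragments never reaches {D}, so B, C → D cannot be enforced without a join — not preserved.

lossless but not dependency-preserving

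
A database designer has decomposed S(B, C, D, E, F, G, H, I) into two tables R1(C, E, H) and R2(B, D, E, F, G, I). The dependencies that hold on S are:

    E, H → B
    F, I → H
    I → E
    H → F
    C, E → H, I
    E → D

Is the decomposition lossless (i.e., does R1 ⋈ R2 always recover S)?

No

Common attributes: R1 ∩ R2 = {E}.
Closure of {E}: E → D applies, adding D. So (E)⁺ = {D, E}.
The closure contains neither all of R1 = {C, E, H} nor all of R2 = {B, D, E, F, G, I}, so the common attributes are not a superkey of either fragment. The join is lossy.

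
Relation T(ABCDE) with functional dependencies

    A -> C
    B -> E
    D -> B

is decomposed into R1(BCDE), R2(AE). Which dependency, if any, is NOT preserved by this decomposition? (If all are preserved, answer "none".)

Check A → C: no single fragment contains all of {AC}, and the restricted closure of {A} across the fragments never reaches {C}.
B → E is preserved.
D → B is preserved.

A -> C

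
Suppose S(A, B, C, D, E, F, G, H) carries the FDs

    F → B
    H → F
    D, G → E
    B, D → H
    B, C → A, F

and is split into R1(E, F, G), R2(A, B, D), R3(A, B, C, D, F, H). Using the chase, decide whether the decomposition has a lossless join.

Chase test. Columns are A, B, C, D, E, F, G, H; row i has aⱼ where attribute j ∈ Ri, else bᵢⱼ.
Initial tableau (one row per fragment):
  row 1: b11 b12 b13 b14 a5 a6 a7 b18
  row 2: a1 a2 b23 a4 b25 b26 b27 b28
  row 3: a1 a2 a3 a4 b35 a6 b37 a8
Rows 1 and 3 agree on F; apply F→B and equate their B entries.
Rows 2 and 3 agree on B, D; apply B, D→H and equate their H entries.
Rows 2 and 3 agree on H; apply H→F and equate their F entries.
No row becomes fully distinguished — the join is lossy.

No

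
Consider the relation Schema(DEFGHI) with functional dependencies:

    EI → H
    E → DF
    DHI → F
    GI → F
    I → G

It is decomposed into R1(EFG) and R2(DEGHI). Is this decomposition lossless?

Yes

Common attributes: R1 ∩ R2 = {EG}.
Closure of {EG}: E → DF applies, adding DF. So (EG)⁺ = {DEFG}.
This closure contains every attribute of R1, so R1 ∩ R2 → R1. The join is lossless.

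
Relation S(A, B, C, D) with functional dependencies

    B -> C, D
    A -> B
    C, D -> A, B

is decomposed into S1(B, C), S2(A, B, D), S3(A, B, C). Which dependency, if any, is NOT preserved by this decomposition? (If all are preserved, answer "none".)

C, D -> A, B

Check C, D → A, B: no single fragment contains all of {A, B, C, D}, and the restricted closure of {C, D} across the fragments never reaches {A, B}.
B → C, D is preserved.
A → B is preserved.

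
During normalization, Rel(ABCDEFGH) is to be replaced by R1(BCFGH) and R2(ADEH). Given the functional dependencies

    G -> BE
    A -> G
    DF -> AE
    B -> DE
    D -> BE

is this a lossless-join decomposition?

Common attributes: R1 ∩ R2 = {H}.
No dependency enlarges {H}, so (H)⁺ = {H}.
The closure contains neither all of R1 = {BCFGH} nor all of R2 = {ADEH}, so the common attributes are not a superkey of either fragment. The join is lossy.

No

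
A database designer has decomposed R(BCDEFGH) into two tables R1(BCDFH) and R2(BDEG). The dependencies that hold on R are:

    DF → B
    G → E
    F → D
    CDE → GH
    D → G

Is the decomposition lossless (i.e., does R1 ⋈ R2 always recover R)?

Common attributes: R1 ∩ R2 = {BD}.
Closure of {BD}: D → G applies, adding G; G → E applies, adding E. So (BD)⁺ = {BDEG}.
This closure contains every attribute of R2, so R1 ∩ R2 → R2. The join is lossless.

Yes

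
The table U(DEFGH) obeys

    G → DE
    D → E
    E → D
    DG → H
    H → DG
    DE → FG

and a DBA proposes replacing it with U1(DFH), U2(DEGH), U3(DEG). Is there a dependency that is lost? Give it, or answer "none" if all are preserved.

G → DE lies within U2.
D → E lies within U2.
E → D lies within U2.
DG → H lies within U2.
H → DG lies within U2.
DE → FG: restricted closure across fragments reaches FG.
Every dependency is enforceable on the fragments, so the decomposition is dependency-preserving.

none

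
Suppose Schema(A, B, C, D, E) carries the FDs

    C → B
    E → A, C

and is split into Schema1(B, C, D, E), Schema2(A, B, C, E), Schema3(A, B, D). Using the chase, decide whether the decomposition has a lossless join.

Yes

Chase test. Columns are A, B, C, D, E; row i has aⱼ where attribute j ∈ Schemai, else bᵢⱼ.
Initial tableau (one row per fragment):
  row 1: b11 a2 a3 a4 a5
  row 2: a1 a2 a3 b24 a5
  row 3: a1 a2 b33 a4 b35
Rows 1 and 2 agree on E; apply E→A, C and equate their A, C entries.
Row 1 is now all distinguished symbols — the join is lossless.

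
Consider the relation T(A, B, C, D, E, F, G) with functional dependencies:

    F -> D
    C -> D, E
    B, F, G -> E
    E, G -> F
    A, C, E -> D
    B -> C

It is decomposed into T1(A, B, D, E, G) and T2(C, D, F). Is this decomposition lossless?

Common attributes: T1 ∩ T2 = {D}.
No dependency enlarges {D}, so (D)⁺ = {D}.
The closure contains neither all of T1 = {A, B, D, E, G} nor all of T2 = {C, D, F}, so the common attributes are not a superkey of either fragment. The join is lossy.

No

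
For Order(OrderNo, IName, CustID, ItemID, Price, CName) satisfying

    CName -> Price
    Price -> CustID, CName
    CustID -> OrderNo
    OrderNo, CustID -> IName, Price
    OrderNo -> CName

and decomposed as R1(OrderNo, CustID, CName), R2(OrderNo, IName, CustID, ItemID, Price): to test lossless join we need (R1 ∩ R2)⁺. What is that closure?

R1 ∩ R2 = {OrderNo, CustID}.
OrderNo, CustID → IName, Price applies, adding IName, Price
OrderNo → CName applies, adding CName
Closure: {OrderNo, IName, CustID, Price, CName}.

OrderNo, IName, CustID, Price, CName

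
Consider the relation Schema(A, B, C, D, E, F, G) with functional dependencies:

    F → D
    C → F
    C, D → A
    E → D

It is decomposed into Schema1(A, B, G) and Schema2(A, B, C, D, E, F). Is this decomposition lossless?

No

Common attributes: Schema1 ∩ Schema2 = {A, B}.
No dependency enlarges {A, B}, so (A, B)⁺ = {A, B}.
The closure contains neither all of Schema1 = {A, B, G} nor all of Schema2 = {A, B, C, D, E, F}, so the common attributes are not a superkey of either fragment. The join is lossy.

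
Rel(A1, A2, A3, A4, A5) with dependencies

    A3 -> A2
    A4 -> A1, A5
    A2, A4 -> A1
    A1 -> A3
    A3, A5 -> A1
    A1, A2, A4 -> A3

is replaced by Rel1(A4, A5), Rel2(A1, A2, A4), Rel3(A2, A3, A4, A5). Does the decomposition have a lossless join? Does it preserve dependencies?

Lossless test (chase): Rows 1 and 2 agree on A4; apply A4→A1, A5 and equate their A1, A5 entries. Rows 1 and 3 agree on A4; apply A4→A1, A5 and equate their A1, A5 entries. Rows 1 and 2 agree on A1; apply A1→A3 and equate their A3 entries. Rows 1 and 3 agree on A1; apply A1→A3 and equate their A3 entries. Rows 1 and 2 agree on A3; apply A3→A2 and equate their A2 entries. Row 1 is now all distinguished symbols — the join is lossless.
Dependency preservation: the restricted closure of {A1} across the fragments never reaches {A3}, so A1 → A3 cannot be enforced without a join — not preserved.

lossless but not dependency-preserving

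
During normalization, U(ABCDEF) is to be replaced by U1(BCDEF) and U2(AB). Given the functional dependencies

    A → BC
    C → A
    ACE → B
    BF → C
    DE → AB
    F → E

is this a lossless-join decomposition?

No

Common attributes: U1 ∩ U2 = {B}.
No dependency enlarges {B}, so (B)⁺ = {B}.
The closure contains neither all of U1 = {BCDEF} nor all of U2 = {AB}, so the common attributes are not a superkey of either fragment. The join is lossy.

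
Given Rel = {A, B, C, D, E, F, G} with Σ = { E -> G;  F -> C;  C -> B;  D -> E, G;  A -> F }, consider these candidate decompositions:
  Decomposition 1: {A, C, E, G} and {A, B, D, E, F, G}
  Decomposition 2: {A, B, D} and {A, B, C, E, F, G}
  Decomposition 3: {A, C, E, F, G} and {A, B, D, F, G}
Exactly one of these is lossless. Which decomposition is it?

Decomposition 1

Decomposition 1: common = {A, E, G}, closure = {A, B, C, E, F, G} → lossless.
Decomposition 2: common = {A, B}, closure = {A, B, C, F} → lossy.
Decomposition 3: common = {A, F, G}, closure = {A, B, C, F, G} → lossy.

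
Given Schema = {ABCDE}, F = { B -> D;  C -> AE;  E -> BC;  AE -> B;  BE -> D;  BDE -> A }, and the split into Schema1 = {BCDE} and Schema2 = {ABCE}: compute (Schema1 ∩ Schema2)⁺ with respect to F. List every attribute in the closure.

ABCDE

Schema1 ∩ Schema2 = {BCE}.
B → D applies, adding D
C → AE applies, adding A
Closure: {ABCDE}.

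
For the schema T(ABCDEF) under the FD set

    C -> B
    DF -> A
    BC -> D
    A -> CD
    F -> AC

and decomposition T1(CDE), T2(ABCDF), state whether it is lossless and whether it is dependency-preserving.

lossy but dependency-preserving

Lossless test: (CD)⁺ = {BCD}, which is a superkey of neither fragment — lossy.
Dependency preservation: every FD's attributes lie within a single fragment, so each can be enforced locally — preserved.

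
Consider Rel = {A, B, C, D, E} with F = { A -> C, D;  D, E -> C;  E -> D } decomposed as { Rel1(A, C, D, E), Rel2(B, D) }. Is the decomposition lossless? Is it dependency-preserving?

lossy but dependency-preserving

Lossless test: (D)⁺ = {D}, which is a superkey of neither fragment — lossy.
Dependency preservation: every FD's attributes lie within a single fragment, so each can be enforced locally — preserved.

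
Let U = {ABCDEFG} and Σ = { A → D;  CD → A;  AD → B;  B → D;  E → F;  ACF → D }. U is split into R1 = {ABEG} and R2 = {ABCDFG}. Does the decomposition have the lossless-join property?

No

Common attributes: R1 ∩ R2 = {ABG}.
Closure of {ABG}: A → D applies, adding D. So (ABG)⁺ = {ABDG}.
The closure contains neither all of R1 = {ABEG} nor all of R2 = {ABCDFG}, so the common attributes are not a superkey of either fragment. The join is lossy.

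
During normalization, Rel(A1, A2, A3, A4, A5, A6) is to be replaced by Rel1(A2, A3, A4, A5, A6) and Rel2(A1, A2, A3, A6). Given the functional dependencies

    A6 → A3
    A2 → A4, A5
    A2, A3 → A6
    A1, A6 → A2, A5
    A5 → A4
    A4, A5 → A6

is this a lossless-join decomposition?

Common attributes: Rel1 ∩ Rel2 = {A2, A3, A6}.
Closure of {A2, A3, A6}: A2 → A4, A5 applies, adding A4, A5. So (A2, A3, A6)⁺ = {A2, A3, A4, A5, A6}.
This closure contains every attribute of Rel1, so Rel1 ∩ Rel2 → Rel1. The join is lossless.

Yes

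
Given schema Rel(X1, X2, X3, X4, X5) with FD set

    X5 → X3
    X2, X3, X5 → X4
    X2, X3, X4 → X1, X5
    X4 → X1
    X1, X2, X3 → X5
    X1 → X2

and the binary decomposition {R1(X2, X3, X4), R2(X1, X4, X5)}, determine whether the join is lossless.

Common attributes: R1 ∩ R2 = {X4}.
Closure of {X4}: X4 → X1 applies, adding X1; X1 → X2 applies, adding X2. So (X4)⁺ = {X1, X2, X4}.
The closure contains neither all of R1 = {X2, X3, X4} nor all of R2 = {X1, X4, X5}, so the common attributes are not a superkey of either fragment. The join is lossy.

No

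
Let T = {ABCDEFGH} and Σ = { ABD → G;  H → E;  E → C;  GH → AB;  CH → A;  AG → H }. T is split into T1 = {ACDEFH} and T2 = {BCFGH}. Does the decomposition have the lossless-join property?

Common attributes: T1 ∩ T2 = {CFH}.
Closure of {CFH}: H → E applies, adding E; CH → A applies, adding A. So (CFH)⁺ = {ACEFH}.
The closure contains neither all of T1 = {ACDEFH} nor all of T2 = {BCFGH}, so the common attributes are not a superkey of either fragment. The join is lossy.

No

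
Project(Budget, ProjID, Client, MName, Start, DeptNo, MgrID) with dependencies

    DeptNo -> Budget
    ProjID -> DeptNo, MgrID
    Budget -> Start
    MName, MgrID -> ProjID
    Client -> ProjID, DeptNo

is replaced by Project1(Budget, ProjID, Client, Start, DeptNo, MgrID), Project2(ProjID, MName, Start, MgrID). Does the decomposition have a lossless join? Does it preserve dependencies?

lossy but dependency-preserving

Lossless test: (ProjID, Start, MgrID)⁺ = {Budget, ProjID, Start, DeptNo, MgrID}, which is a superkey of neither fragment — lossy.
Dependency preservation: every FD's attributes lie within a single fragment, so each can be enforced locally — preserved.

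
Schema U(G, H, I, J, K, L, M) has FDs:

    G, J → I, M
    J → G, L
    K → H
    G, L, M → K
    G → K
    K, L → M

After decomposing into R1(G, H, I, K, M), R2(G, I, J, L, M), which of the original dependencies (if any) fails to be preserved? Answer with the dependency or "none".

Check K, L → M: no single fragment contains all of {K, L, M}, and the restricted closure of {K, L} across the fragments never reaches {M}.
G, J → I, M is preserved.
J → G, L is preserved.
K → H is preserved.
G, L, M → K is preserved.
G → K is preserved.

K, L → M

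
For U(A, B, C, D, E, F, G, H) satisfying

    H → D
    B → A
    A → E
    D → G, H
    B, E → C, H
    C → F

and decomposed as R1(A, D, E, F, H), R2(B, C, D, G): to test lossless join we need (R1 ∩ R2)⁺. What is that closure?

R1 ∩ R2 = {D}.
D → G, H applies, adding G, H
Closure: {D, G, H}.

D, G, H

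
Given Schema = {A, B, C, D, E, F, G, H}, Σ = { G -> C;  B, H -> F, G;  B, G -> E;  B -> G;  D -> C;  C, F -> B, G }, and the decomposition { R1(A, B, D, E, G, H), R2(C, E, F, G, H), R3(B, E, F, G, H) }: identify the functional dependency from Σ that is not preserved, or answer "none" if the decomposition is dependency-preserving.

D -> C

Check D → C: no single fragment contains all of {C, D}, and the restricted closure of {D} across the fragments never reaches {C}.
G → C is preserved.
B, H → F, G is preserved.
B, G → E is preserved.
B → G is preserved.
C, F → B, G is preserved.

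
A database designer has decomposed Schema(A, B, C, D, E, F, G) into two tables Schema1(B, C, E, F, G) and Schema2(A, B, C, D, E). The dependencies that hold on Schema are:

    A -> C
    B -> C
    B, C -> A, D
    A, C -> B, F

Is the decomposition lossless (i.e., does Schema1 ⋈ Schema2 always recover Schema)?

Yes

Common attributes: Schema1 ∩ Schema2 = {B, C, E}.
Closure of {B, C, E}: B, C → A, D applies, adding A, D; A, C → B, F applies, adding F. So (B, C, E)⁺ = {A, B, C, D, E, F}.
This closure contains every attribute of Schema2, so Schema1 ∩ Schema2 → Schema2. The join is lossless.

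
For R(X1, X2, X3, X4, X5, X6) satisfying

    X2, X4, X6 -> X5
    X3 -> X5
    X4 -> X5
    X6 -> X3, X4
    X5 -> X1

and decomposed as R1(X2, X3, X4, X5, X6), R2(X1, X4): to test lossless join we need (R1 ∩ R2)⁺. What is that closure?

R1 ∩ R2 = {X4}.
X4 → X5 applies, adding X5
X5 → X1 applies, adding X1
Closure: {X1, X4, X5}.

X1, X4, X5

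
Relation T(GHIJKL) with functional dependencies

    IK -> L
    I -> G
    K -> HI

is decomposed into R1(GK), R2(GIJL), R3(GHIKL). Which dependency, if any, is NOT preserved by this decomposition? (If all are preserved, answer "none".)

IK → L lies within R3.
I → G lies within R2.
K → HI lies within R3.
Every dependency is enforceable on the fragments, so the decomposition is dependency-preserving.

none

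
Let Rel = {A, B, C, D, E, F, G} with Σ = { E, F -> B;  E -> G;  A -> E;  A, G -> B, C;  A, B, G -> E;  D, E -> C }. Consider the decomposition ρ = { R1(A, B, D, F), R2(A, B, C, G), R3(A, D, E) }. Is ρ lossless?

Yes

Chase test. Columns are A, B, C, D, E, F, G; row i has aⱼ where attribute j ∈ Ri, else bᵢⱼ.
Initial tableau (one row per fragment):
  row 1: a1 a2 b13 a4 b15 a6 b17
  row 2: a1 a2 a3 b24 b25 b26 a7
  row 3: a1 b32 b33 a4 a5 b36 b37
Rows 1 and 2 agree on A; apply A→E and equate their E entries.
Rows 1 and 3 agree on A; apply A→E and equate their E entries.
Rows 1 and 3 agree on D, E; apply D, E→C and equate their C entries.
Rows 1 and 2 agree on E; apply E→G and equate their G entries.
Rows 1 and 3 agree on E; apply E→G and equate their G entries.
Rows 1 and 2 agree on A, G; apply A, G→B, C and equate their B, C entries.
Rows 1 and 3 agree on A, G; apply A, G→B, C and equate their B, C entries.
Row 1 is now all distinguished symbols — the join is lossless.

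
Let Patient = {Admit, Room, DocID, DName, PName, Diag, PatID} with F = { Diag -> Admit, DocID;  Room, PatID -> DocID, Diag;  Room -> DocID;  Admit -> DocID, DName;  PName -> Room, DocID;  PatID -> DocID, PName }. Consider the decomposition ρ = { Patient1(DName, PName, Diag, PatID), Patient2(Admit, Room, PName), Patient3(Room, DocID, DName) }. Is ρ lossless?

No

Chase test. Columns are Admit, Room, DocID, DName, PName, Diag, PatID; row i has aⱼ where attribute j ∈ Patienti, else bᵢⱼ.
Initial tableau (one row per fragment):
  row 1: b11 b12 b13 a4 a5 a6 a7
  row 2: a1 a2 b23 b24 a5 b26 b27
  row 3: b31 a2 a3 a4 b35 b36 b37
Rows 2 and 3 agree on Room; apply Room→DocID and equate their DocID entries.
Rows 1 and 2 agree on PName; apply PName→Room, DocID and equate their Room, DocID entries.
No row becomes fully distinguished — the join is lossy.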